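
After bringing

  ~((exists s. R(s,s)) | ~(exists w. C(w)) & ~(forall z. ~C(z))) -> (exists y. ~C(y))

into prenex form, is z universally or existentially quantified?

existential

First replace A → B with ¬A ∨ B.
  ~~((exists s. R(s,s)) | ~(exists w. C(w)) & ~(forall z. ~C(z))) | (exists y. ~C(y))
Move each ¬ inward, flipping quantifiers it crosses:
  (exists s. R(s,s)) | (forall w. ~C(w)) & (exists z. C(z)) | (exists y. ~C(y))
Extract every quantifier outward, since the variables are now distinct and don't occur free across branches:
  exists s. forall w. exists z. exists y. (R(s,s) | ~C(w) & C(z) | ~C(y))
The quantifier forall z sits under an odd number of negations (counting the antecedent side of each →), so it flips to exists z.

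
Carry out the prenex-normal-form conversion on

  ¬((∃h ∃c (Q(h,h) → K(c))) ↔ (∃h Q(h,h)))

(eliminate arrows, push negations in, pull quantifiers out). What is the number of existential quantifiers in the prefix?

3

Rewrite implications/biconditionals: A → B as ¬A ∨ B; A ↔ B as (¬A ∨ B) ∧ (¬B ∨ A).
  ¬((¬(∃h ∃c (¬Q(h,h) ∨ K(c))) ∨ (∃h Q(h,h))) ∧ (¬(∃h Q(h,h)) ∨ (∃h ∃c (¬Q(h,h) ∨ K(c)))))
Move each ¬ inward, flipping quantifiers it crosses:
  (∃h ∃c (¬Q(h,h) ∨ K(c))) ∧ (∀h ¬Q(h,h)) ∨ (∃h Q(h,h)) ∧ (∀h ∀c (Q(h,h) ∧ ¬K(c)))
Standardize variables apart so no two quantifiers bind the same name: h↦u, h↦y1, h↦a, c↦x1.
  (∃h ∃c (¬Q(h,h) ∨ K(c))) ∧ (∀u ¬Q(u,u)) ∨ (∃y1 Q(y1,y1)) ∧ (∀a ∀x1 (Q(a,a) ∧ ¬K(x1)))
Finally move all quantifiers to the prefix:
  ∃h ∃c ∀u ∃y1 ∀a ∀x1 ((¬Q(h,h) ∨ K(c)) ∧ ¬Q(u,u) ∨ Q(y1,y1) ∧ Q(a,a) ∧ ¬K(x1))
The prefix is ∃h ∃c ∀u ∃y1 ∀a ∀x1: 3 universal, 3 existential.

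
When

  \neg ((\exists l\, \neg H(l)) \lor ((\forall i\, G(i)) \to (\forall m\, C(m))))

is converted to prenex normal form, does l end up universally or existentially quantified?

universal

Eliminate → and ↔ using ¬ and ∨.
  \neg ((\exists l\, \neg H(l)) \lor \neg (\forall i\, G(i)) \lor (\forall m\, C(m)))
Push ¬ through the quantifiers and connectives to reach negation normal form:
  (\forall l\, H(l)) \land (\forall i\, G(i)) \land (\exists m\, \neg C(m))
All bound variables are already distinct, so no renaming is needed.
Finally move all quantifiers to the prefix:
  \forall l\, \forall i\, \exists m\, (H(l) \land G(i) \land \neg C(m))
The quantifier \exists l sits under an odd number of negations (counting the antecedent side of each →), so it flips to \forall l.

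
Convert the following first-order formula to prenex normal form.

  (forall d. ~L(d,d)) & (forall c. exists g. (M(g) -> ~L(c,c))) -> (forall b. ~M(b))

exists d. exists c. forall g. forall b. (L(d,d) | M(g) & L(c,c) | ~M(b))

Eliminate → and ↔ using ¬ and ∨.
  ~((forall d. ~L(d,d)) & (forall c. exists g. (~M(g) | ~L(c,c)))) | (forall b. ~M(b))
Move each ¬ inward, flipping quantifiers it crosses:
  (exists d. L(d,d)) | (exists c. forall g. (M(g) & L(c,c))) | (forall b. ~M(b))
All bound variables are already distinct, so no renaming is needed.
Extract every quantifier outward, since the variables are now distinct and don't occur free across branches:
  exists d. exists c. forall g. forall b. (L(d,d) | M(g) & L(c,c) | ~M(b))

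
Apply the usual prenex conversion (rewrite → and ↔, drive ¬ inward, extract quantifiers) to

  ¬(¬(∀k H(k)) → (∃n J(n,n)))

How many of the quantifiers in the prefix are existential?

First replace A → B with ¬A ∨ B.
  ¬(¬¬(∀k H(k)) ∨ (∃n J(n,n)))
Push ¬ through the quantifiers and connectives to reach negation normal form:
  (∃k ¬H(k)) ∧ (∀n ¬J(n,n))
All bound variables are already distinct, so no renaming is needed.
Extract every quantifier outward, since the variables are now distinct and don't occur free across branches:
  ∃k ∀n (¬H(k) ∧ ¬J(n,n))
The prefix is ∃k ∀n: 1 universal, 1 existential.

1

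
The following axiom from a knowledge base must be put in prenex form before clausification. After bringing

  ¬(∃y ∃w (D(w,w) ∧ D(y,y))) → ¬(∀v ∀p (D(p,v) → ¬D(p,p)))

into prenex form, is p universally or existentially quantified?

existential

First replace A → B with ¬A ∨ B.
  ¬¬(∃y ∃w (D(w,w) ∧ D(y,y))) ∨ ¬(∀v ∀p (¬D(p,v) ∨ ¬D(p,p)))
Drive negations inward (¬∀x A ≡ ∃x ¬A, ¬∃x A ≡ ∀x ¬A, De Morgan for ∧/∨):
  (∃y ∃w (D(w,w) ∧ D(y,y))) ∨ (∃v ∃p (D(p,v) ∧ D(p,p)))
Pull the quantifiers to the front (each side's bound variable is not free in the other side):
  ∃y ∃w ∃v ∃p (D(w,w) ∧ D(y,y) ∨ D(p,v) ∧ D(p,p))
The quantifier ∀p sits under an odd number of negations (counting the antecedent side of each →), so it flips to ∃p.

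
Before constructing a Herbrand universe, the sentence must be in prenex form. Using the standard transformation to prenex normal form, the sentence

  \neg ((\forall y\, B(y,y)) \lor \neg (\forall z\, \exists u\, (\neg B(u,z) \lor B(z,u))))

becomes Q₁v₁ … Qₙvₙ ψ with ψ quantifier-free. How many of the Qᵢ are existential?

2

Move each ¬ inward, flipping quantifiers it crosses:
  (\exists y\, \neg B(y,y)) \land (\forall z\, \exists u\, (\neg B(u,z) \lor B(z,u)))
All bound variables are already distinct, so no renaming is needed.
Extract every quantifier outward, since the variables are now distinct and don't occur free across branches:
  \exists y\, \forall z\, \exists u\, (\neg B(y,y) \land (\neg B(u,z) \lor B(z,u)))
The prefix is \exists y \forall z \exists u: 1 universal, 2 existential.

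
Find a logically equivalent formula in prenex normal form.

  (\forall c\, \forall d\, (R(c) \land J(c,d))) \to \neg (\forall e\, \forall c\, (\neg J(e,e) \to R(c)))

\exists c\, \exists d\, \exists e\, \exists t\, (\neg R(c) \lor \neg J(c,d) \lor \neg J(e,e) \land \neg R(t))

First replace A → B with ¬A ∨ B.
  \neg (\forall c\, \forall d\, (R(c) \land J(c,d))) \lor \neg (\forall e\, \forall c\, (\neg \neg J(e,e) \lor R(c)))
Drive negations inward (¬∀x A ≡ ∃x ¬A, ¬∃x A ≡ ∀x ¬A, De Morgan for ∧/∨):
  (\exists c\, \exists d\, (\neg R(c) \lor \neg J(c,d))) \lor (\exists e\, \exists c\, (\neg J(e,e) \land \neg R(c)))
Standardize variables apart so no two quantifiers bind the same name: c↦t.
  (\exists c\, \exists d\, (\neg R(c) \lor \neg J(c,d))) \lor (\exists e\, \exists t\, (\neg J(e,e) \land \neg R(t)))
Finally move all quantifiers to the prefix:
  \exists c\, \exists d\, \exists e\, \exists t\, (\neg R(c) \lor \neg J(c,d) \lor \neg J(e,e) \land \neg R(t))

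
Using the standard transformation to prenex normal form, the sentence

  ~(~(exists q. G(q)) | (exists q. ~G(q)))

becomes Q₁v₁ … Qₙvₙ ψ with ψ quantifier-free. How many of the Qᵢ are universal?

Push ¬ through the quantifiers and connectives to reach negation normal form:
  (exists q. G(q)) & (forall q. G(q))
Standardize variables apart so no two quantifiers bind the same name: q↦w1.
  (exists q. G(q)) & (forall w1. G(w1))
Pull the quantifiers to the front (each side's bound variable is not free in the other side):
  exists q. forall w1. (G(q) & G(w1))
The prefix is exists q forall w1: 1 universal, 1 existential.

1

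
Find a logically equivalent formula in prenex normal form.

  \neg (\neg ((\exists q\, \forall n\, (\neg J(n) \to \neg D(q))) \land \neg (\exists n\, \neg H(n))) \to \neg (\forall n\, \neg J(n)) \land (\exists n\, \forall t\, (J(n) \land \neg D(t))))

First replace A → B with ¬A ∨ B.
  \neg (\neg \neg ((\exists q\, \forall n\, (\neg \neg J(n) \lor \neg D(q))) \land \neg (\exists n\, \neg H(n))) \lor \neg (\forall n\, \neg J(n)) \land (\exists n\, \forall t\, (J(n) \land \neg D(t))))
Push ¬ through the quantifiers and connectives to reach negation normal form:
  ((\forall q\, \exists n\, (\neg J(n) \land D(q))) \lor (\exists n\, \neg H(n))) \land ((\forall n\, \neg J(n)) \lor (\forall n\, \exists t\, (\neg J(n) \lor D(t))))
Give each quantifier a distinct variable: n↦x, n↦b, n↦a.
  ((\forall q\, \exists n\, (\neg J(n) \land D(q))) \lor (\exists x\, \neg H(x))) \land ((\forall b\, \neg J(b)) \lor (\forall a\, \exists t\, (\neg J(a) \lor D(t))))
Extract every quantifier outward, since the variables are now distinct and don't occur free across branches:
  \forall q\, \exists n\, \exists x\, \forall b\, \forall a\, \exists t\, ((\neg J(n) \land D(q) \lor \neg H(x)) \land (\neg J(b) \lor \neg J(a) \lor D(t)))

\forall q\, \exists n\, \exists x\, \forall b\, \forall a\, \exists t\, ((\neg J(n) \land D(q) \lor \neg H(x)) \land (\neg J(b) \lor \neg J(a) \lor D(t)))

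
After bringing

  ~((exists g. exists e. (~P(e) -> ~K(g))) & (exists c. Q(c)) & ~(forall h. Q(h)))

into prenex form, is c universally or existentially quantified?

First replace A → B with ¬A ∨ B.
  ~((exists g. exists e. (~~P(e) | ~K(g))) & (exists c. Q(c)) & ~(forall h. Q(h)))
Move each ¬ inward, flipping quantifiers it crosses:
  (forall g. forall e. (~P(e) & K(g))) | (forall c. ~Q(c)) | (forall h. Q(h))
Extract every quantifier outward, since the variables are now distinct and don't occur free across branches:
  forall g. forall e. forall c. forall h. (~P(e) & K(g) | ~Q(c) | Q(h))
The quantifier exists c sits under an odd number of negations (counting the antecedent side of each →), so it flips to forall c.

universal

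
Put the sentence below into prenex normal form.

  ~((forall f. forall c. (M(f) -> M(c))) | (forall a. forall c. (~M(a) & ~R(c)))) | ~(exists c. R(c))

exists f. exists c. exists a. exists y1. forall x1. (M(f) & ~M(c) & (M(a) | R(y1)) | ~R(x1))

Rewrite implications/biconditionals: A → B as ¬A ∨ B.
  ~((forall f. forall c. (~M(f) | M(c))) | (forall a. forall c. (~M(a) & ~R(c)))) | ~(exists c. R(c))
Drive negations inward (¬∀x A ≡ ∃x ¬A, ¬∃x A ≡ ∀x ¬A, De Morgan for ∧/∨):
  (exists f. exists c. (M(f) & ~M(c))) & (exists a. exists c. (M(a) | R(c))) | (forall c. ~R(c))
Rename bound variables to avoid capture: c↦y1, c↦x1.
  (exists f. exists c. (M(f) & ~M(c))) & (exists a. exists y1. (M(a) | R(y1))) | (forall x1. ~R(x1))
Pull the quantifiers to the front (each side's bound variable is not free in the other side):
  exists f. exists c. exists a. exists y1. forall x1. (M(f) & ~M(c) & (M(a) | R(y1)) | ~R(x1))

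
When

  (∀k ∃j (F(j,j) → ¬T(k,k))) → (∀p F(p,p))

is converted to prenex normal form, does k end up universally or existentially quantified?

Rewrite implications/biconditionals: A → B as ¬A ∨ B.
  ¬(∀k ∃j (¬F(j,j) ∨ ¬T(k,k))) ∨ (∀p F(p,p))
Move each ¬ inward, flipping quantifiers it crosses:
  (∃k ∀j (F(j,j) ∧ T(k,k))) ∨ (∀p F(p,p))
Pull the quantifiers to the front (each side's bound variable is not free in the other side):
  ∃k ∀j ∀p (F(j,j) ∧ T(k,k) ∨ F(p,p))
The quantifier ∀k sits under an odd number of negations (counting the antecedent side of each →), so it flips to ∃k.

existential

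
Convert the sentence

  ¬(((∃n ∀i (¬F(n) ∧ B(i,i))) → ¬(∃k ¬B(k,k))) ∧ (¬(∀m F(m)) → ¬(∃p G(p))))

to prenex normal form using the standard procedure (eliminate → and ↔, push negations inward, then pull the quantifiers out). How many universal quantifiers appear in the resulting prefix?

1

Rewrite implications/biconditionals: A → B as ¬A ∨ B.
  ¬((¬(∃n ∀i (¬F(n) ∧ B(i,i))) ∨ ¬(∃k ¬B(k,k))) ∧ (¬¬(∀m F(m)) ∨ ¬(∃p G(p))))
Move each ¬ inward, flipping quantifiers it crosses:
  (∃n ∀i (¬F(n) ∧ B(i,i))) ∧ (∃k ¬B(k,k)) ∨ (∃m ¬F(m)) ∧ (∃p G(p))
Pull the quantifiers to the front (each side's bound variable is not free in the other side):
  ∃n ∀i ∃k ∃m ∃p (¬F(n) ∧ B(i,i) ∧ ¬B(k,k) ∨ ¬F(m) ∧ G(p))
The prefix is ∃n ∀i ∃k ∃m ∃p: 1 universal, 4 existential.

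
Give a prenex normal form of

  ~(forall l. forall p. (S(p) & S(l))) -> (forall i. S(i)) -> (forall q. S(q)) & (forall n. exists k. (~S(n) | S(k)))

forall l. forall p. exists i. forall q. forall n. exists k. (S(p) & S(l) | ~S(i) | S(q) & (~S(n) | S(k)))

Eliminate → and ↔ using ¬ and ∨.
  ~~(forall l. forall p. (S(p) & S(l))) | ~(forall i. S(i)) | (forall q. S(q)) & (forall n. exists k. (~S(n) | S(k)))
Push ¬ through the quantifiers and connectives to reach negation normal form:
  (forall l. forall p. (S(p) & S(l))) | (exists i. ~S(i)) | (forall q. S(q)) & (forall n. exists k. (~S(n) | S(k)))
Pull the quantifiers to the front (each side's bound variable is not free in the other side):
  forall l. forall p. exists i. forall q. forall n. exists k. (S(p) & S(l) | ~S(i) | S(q) & (~S(n) | S(k)))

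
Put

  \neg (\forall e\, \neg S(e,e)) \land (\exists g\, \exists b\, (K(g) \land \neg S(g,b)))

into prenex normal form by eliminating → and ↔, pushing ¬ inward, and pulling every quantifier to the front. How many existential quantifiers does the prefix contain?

Move each ¬ inward, flipping quantifiers it crosses:
  (\exists e\, S(e,e)) \land (\exists g\, \exists b\, (K(g) \land \neg S(g,b)))
Pull the quantifiers to the front (each side's bound variable is not free in the other side):
  \exists e\, \exists g\, \exists b\, (S(e,e) \land K(g) \land \neg S(g,b))
The prefix is \exists e \exists g \exists b: 0 universal, 3 existential.

3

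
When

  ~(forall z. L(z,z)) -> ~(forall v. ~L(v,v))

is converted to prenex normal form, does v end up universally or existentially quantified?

existential

Rewrite implications/biconditionals: A → B as ¬A ∨ B.
  ~~(forall z. L(z,z)) | ~(forall v. ~L(v,v))
Drive negations inward (¬∀x A ≡ ∃x ¬A, ¬∃x A ≡ ∀x ¬A, De Morgan for ∧/∨):
  (forall z. L(z,z)) | (exists v. L(v,v))
All bound variables are already distinct, so no renaming is needed.
Finally move all quantifiers to the prefix:
  forall z. exists v. (L(z,z) | L(v,v))
The quantifier forall v sits under an odd number of negations (counting the antecedent side of each →), so it flips to exists v.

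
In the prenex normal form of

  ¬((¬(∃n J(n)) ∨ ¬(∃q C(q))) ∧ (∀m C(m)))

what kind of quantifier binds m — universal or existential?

Move each ¬ inward, flipping quantifiers it crosses:
  (∃n J(n)) ∧ (∃q C(q)) ∨ (∃m ¬C(m))
Extract every quantifier outward, since the variables are now distinct and don't occur free across branches:
  ∃n ∃q ∃m (J(n) ∧ C(q) ∨ ¬C(m))
The quantifier ∀m sits under an odd number of negations, so it flips to ∃m.

existential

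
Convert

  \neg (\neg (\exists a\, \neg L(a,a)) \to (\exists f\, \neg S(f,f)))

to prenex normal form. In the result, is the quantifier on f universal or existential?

universal

Rewrite implications/biconditionals: A → B as ¬A ∨ B.
  \neg (\neg \neg (\exists a\, \neg L(a,a)) \lor (\exists f\, \neg S(f,f)))
Move each ¬ inward, flipping quantifiers it crosses:
  (\forall a\, L(a,a)) \land (\forall f\, S(f,f))
Extract every quantifier outward, since the variables are now distinct and don't occur free across branches:
  \forall a\, \forall f\, (L(a,a) \land S(f,f))
The quantifier \exists f sits under an odd number of negations (counting the antecedent side of each →), so it flips to \forall f.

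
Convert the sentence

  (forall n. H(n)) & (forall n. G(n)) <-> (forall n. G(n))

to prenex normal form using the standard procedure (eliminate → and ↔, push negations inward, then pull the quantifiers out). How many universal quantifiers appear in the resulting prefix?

3

First replace A → B with ¬A ∨ B; A ↔ B as (¬A ∨ B) ∧ (¬B ∨ A).
  (~((forall n. H(n)) & (forall n. G(n))) | (forall n. G(n))) & (~(forall n. G(n)) | (forall n. H(n)) & (forall n. G(n)))
Drive negations inward (¬∀x A ≡ ∃x ¬A, ¬∃x A ≡ ∀x ¬A, De Morgan for ∧/∨):
  ((exists n. ~H(n)) | (exists n. ~G(n)) | (forall n. G(n))) & ((exists n. ~G(n)) | (forall n. H(n)) & (forall n. G(n)))
Rename bound variables to avoid capture: n↦u, n↦z, n↦c, n↦w1, n↦s.
  ((exists n. ~H(n)) | (exists u. ~G(u)) | (forall z. G(z))) & ((exists c. ~G(c)) | (forall w1. H(w1)) & (forall s. G(s)))
Finally move all quantifiers to the prefix:
  exists n. exists u. forall z. exists c. forall w1. forall s. ((~H(n) | ~G(u) | G(z)) & (~G(c) | H(w1) & G(s)))
The prefix is exists n exists u forall z exists c forall w1 forall s: 3 universal, 3 existential.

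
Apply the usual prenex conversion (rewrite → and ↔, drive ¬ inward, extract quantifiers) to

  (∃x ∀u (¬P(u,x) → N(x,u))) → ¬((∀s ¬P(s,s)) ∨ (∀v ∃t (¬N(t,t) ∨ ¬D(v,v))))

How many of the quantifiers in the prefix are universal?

2

Eliminate → and ↔ using ¬ and ∨.
  ¬(∃x ∀u (¬¬P(u,x) ∨ N(x,u))) ∨ ¬((∀s ¬P(s,s)) ∨ (∀v ∃t (¬N(t,t) ∨ ¬D(v,v))))
Move each ¬ inward, flipping quantifiers it crosses:
  (∀x ∃u (¬P(u,x) ∧ ¬N(x,u))) ∨ (∃s P(s,s)) ∧ (∃v ∀t (N(t,t) ∧ D(v,v)))
Pull the quantifiers to the front (each side's bound variable is not free in the other side):
  ∀x ∃u ∃s ∃v ∀t (¬P(u,x) ∧ ¬N(x,u) ∨ P(s,s) ∧ N(t,t) ∧ D(v,v))
The prefix is ∀x ∃u ∃s ∃v ∀t: 2 universal, 3 existential.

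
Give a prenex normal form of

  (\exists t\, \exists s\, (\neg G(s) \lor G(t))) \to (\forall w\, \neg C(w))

\forall t\, \forall s\, \forall w\, (G(s) \land \neg G(t) \lor \neg C(w))

First replace A → B with ¬A ∨ B.
  \neg (\exists t\, \exists s\, (\neg G(s) \lor G(t))) \lor (\forall w\, \neg C(w))
Move each ¬ inward, flipping quantifiers it crosses:
  (\forall t\, \forall s\, (G(s) \land \neg G(t))) \lor (\forall w\, \neg C(w))
All bound variables are already distinct, so no renaming is needed.
Finally move all quantifiers to the prefix:
  \forall t\, \forall s\, \forall w\, (G(s) \land \neg G(t) \lor \neg C(w))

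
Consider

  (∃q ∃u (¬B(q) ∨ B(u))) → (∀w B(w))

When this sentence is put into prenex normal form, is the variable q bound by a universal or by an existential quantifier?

Eliminate → and ↔ using ¬ and ∨.
  ¬(∃q ∃u (¬B(q) ∨ B(u))) ∨ (∀w B(w))
Push ¬ through the quantifiers and connectives to reach negation normal form:
  (∀q ∀u (B(q) ∧ ¬B(u))) ∨ (∀w B(w))
All bound variables are already distinct, so no renaming is needed.
Finally move all quantifiers to the prefix:
  ∀q ∀u ∀w (B(q) ∧ ¬B(u) ∨ B(w))
The quantifier ∃q sits under an odd number of negations (counting the antecedent side of each →), so it flips to ∀q.

universal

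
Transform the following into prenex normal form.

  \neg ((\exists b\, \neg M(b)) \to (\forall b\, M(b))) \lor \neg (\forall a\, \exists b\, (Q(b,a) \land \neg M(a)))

\exists b\, \exists x\, \exists a\, \forall v\, (\neg M(b) \land \neg M(x) \lor \neg Q(v,a) \lor M(a))

Eliminate → and ↔ using ¬ and ∨.
  \neg (\neg (\exists b\, \neg M(b)) \lor (\forall b\, M(b))) \lor \neg (\forall a\, \exists b\, (Q(b,a) \land \neg M(a)))
Drive negations inward (¬∀x A ≡ ∃x ¬A, ¬∃x A ≡ ∀x ¬A, De Morgan for ∧/∨):
  (\exists b\, \neg M(b)) \land (\exists b\, \neg M(b)) \lor (\exists a\, \forall b\, (\neg Q(b,a) \lor M(a)))
Standardize variables apart so no two quantifiers bind the same name: b↦x, b↦v.
  (\exists b\, \neg M(b)) \land (\exists x\, \neg M(x)) \lor (\exists a\, \forall v\, (\neg Q(v,a) \lor M(a)))
Finally move all quantifiers to the prefix:
  \exists b\, \exists x\, \exists a\, \forall v\, (\neg M(b) \land \neg M(x) \lor \neg Q(v,a) \lor M(a))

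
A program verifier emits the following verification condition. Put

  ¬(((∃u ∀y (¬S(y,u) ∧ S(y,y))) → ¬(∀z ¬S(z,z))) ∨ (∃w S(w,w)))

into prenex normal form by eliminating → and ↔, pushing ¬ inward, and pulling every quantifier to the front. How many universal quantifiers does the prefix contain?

Eliminate → and ↔ using ¬ and ∨.
  ¬(¬(∃u ∀y (¬S(y,u) ∧ S(y,y))) ∨ ¬(∀z ¬S(z,z)) ∨ (∃w S(w,w)))
Move each ¬ inward, flipping quantifiers it crosses:
  (∃u ∀y (¬S(y,u) ∧ S(y,y))) ∧ (∀z ¬S(z,z)) ∧ (∀w ¬S(w,w))
All bound variables are already distinct, so no renaming is needed.
Extract every quantifier outward, since the variables are now distinct and don't occur free across branches:
  ∃u ∀y ∀z ∀w (¬S(y,u) ∧ S(y,y) ∧ ¬S(z,z) ∧ ¬S(w,w))
The prefix is ∃u ∀y ∀z ∀w: 3 universal, 1 existential.

3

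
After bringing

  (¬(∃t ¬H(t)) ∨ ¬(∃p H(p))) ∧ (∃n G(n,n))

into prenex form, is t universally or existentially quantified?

universal

Move each ¬ inward, flipping quantifiers it crosses:
  ((∀t H(t)) ∨ (∀p ¬H(p))) ∧ (∃n G(n,n))
Finally move all quantifiers to the prefix:
  ∀t ∀p ∃n ((H(t) ∨ ¬H(p)) ∧ G(n,n))
The quantifier ∃t sits under an odd number of negations, so it flips to ∀t.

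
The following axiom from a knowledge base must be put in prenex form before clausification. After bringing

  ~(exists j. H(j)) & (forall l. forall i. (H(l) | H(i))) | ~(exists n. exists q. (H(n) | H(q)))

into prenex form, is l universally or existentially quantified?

Move each ¬ inward, flipping quantifiers it crosses:
  (forall j. ~H(j)) & (forall l. forall i. (H(l) | H(i))) | (forall n. forall q. (~H(n) & ~H(q)))
Finally move all quantifiers to the prefix:
  forall j. forall l. forall i. forall n. forall q. (~H(j) & (H(l) | H(i)) | ~H(n) & ~H(q))
The quantifier forall l sits under an even number of negations, so it remains universal.

universal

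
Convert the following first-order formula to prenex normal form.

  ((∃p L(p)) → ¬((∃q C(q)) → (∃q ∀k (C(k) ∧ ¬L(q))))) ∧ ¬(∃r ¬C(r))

∀p ∃q ∀c ∃k ∀r ((¬L(p) ∨ C(q) ∧ (¬C(k) ∨ L(c))) ∧ C(r))

First replace A → B with ¬A ∨ B.
  (¬(∃p L(p)) ∨ ¬(¬(∃q C(q)) ∨ (∃q ∀k (C(k) ∧ ¬L(q))))) ∧ ¬(∃r ¬C(r))
Move each ¬ inward, flipping quantifiers it crosses:
  ((∀p ¬L(p)) ∨ (∃q C(q)) ∧ (∀q ∃k (¬C(k) ∨ L(q)))) ∧ (∀r C(r))
Rename bound variables to avoid capture: q↦c.
  ((∀p ¬L(p)) ∨ (∃q C(q)) ∧ (∀c ∃k (¬C(k) ∨ L(c)))) ∧ (∀r C(r))
Extract every quantifier outward, since the variables are now distinct and don't occur free across branches:
  ∀p ∃q ∀c ∃k ∀r ((¬L(p) ∨ C(q) ∧ (¬C(k) ∨ L(c))) ∧ C(r))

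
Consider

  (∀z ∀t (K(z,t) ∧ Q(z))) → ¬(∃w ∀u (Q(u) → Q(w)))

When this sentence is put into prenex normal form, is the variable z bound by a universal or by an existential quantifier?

existential

Rewrite implications/biconditionals: A → B as ¬A ∨ B.
  ¬(∀z ∀t (K(z,t) ∧ Q(z))) ∨ ¬(∃w ∀u (¬Q(u) ∨ Q(w)))
Push ¬ through the quantifiers and connectives to reach negation normal form:
  (∃z ∃t (¬K(z,t) ∨ ¬Q(z))) ∨ (∀w ∃u (Q(u) ∧ ¬Q(w)))
All bound variables are already distinct, so no renaming is needed.
Pull the quantifiers to the front (each side's bound variable is not free in the other side):
  ∃z ∃t ∀w ∃u (¬K(z,t) ∨ ¬Q(z) ∨ Q(u) ∧ ¬Q(w))
The quantifier ∀z sits under an odd number of negations (counting the antecedent side of each →), so it flips to ∃z.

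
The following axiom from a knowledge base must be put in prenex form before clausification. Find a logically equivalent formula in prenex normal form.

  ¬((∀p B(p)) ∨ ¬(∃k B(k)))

Drive negations inward (¬∀x A ≡ ∃x ¬A, ¬∃x A ≡ ∀x ¬A, De Morgan for ∧/∨):
  (∃p ¬B(p)) ∧ (∃k B(k))
All bound variables are already distinct, so no renaming is needed.
Finally move all quantifiers to the prefix:
  ∃p ∃k (¬B(p) ∧ B(k))

∃p ∃k (¬B(p) ∧ B(k))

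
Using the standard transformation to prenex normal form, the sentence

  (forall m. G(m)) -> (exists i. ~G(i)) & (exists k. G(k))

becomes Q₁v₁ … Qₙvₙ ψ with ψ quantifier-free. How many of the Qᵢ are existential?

3

Eliminate → and ↔ using ¬ and ∨.
  ~(forall m. G(m)) | (exists i. ~G(i)) & (exists k. G(k))
Drive negations inward (¬∀x A ≡ ∃x ¬A, ¬∃x A ≡ ∀x ¬A, De Morgan for ∧/∨):
  (exists m. ~G(m)) | (exists i. ~G(i)) & (exists k. G(k))
All bound variables are already distinct, so no renaming is needed.
Pull the quantifiers to the front (each side's bound variable is not free in the other side):
  exists m. exists i. exists k. (~G(m) | ~G(i) & G(k))
The prefix is exists m exists i exists k: 0 universal, 3 existential.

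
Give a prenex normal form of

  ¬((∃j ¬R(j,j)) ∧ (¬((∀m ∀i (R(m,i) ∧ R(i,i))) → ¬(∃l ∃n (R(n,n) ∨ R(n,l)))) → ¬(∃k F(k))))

Rewrite implications/biconditionals: A → B as ¬A ∨ B.
  ¬((∃j ¬R(j,j)) ∧ (¬¬(¬(∀m ∀i (R(m,i) ∧ R(i,i))) ∨ ¬(∃l ∃n (R(n,n) ∨ R(n,l)))) ∨ ¬(∃k F(k))))
Drive negations inward (¬∀x A ≡ ∃x ¬A, ¬∃x A ≡ ∀x ¬A, De Morgan for ∧/∨):
  (∀j R(j,j)) ∨ (∀m ∀i (R(m,i) ∧ R(i,i))) ∧ (∃l ∃n (R(n,n) ∨ R(n,l))) ∧ (∃k F(k))
All bound variables are already distinct, so no renaming is needed.
Extract every quantifier outward, since the variables are now distinct and don't occur free across branches:
  ∀j ∀m ∀i ∃l ∃n ∃k (R(j,j) ∨ R(m,i) ∧ R(i,i) ∧ (R(n,n) ∨ R(n,l)) ∧ F(k))

∀j ∀m ∀i ∃l ∃n ∃k (R(j,j) ∨ R(m,i) ∧ R(i,i) ∧ (R(n,n) ∨ R(n,l)) ∧ F(k))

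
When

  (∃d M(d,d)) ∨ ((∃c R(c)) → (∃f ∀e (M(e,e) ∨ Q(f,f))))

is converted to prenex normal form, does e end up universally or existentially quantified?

universal

Eliminate → and ↔ using ¬ and ∨.
  (∃d M(d,d)) ∨ ¬(∃c R(c)) ∨ (∃f ∀e (M(e,e) ∨ Q(f,f)))
Move each ¬ inward, flipping quantifiers it crosses:
  (∃d M(d,d)) ∨ (∀c ¬R(c)) ∨ (∃f ∀e (M(e,e) ∨ Q(f,f)))
Extract every quantifier outward, since the variables are now distinct and don't occur free across branches:
  ∃d ∀c ∃f ∀e (M(d,d) ∨ ¬R(c) ∨ M(e,e) ∨ Q(f,f))
The quantifier ∀e sits under an even number of negations (counting the antecedent side of each →), so it remains universal.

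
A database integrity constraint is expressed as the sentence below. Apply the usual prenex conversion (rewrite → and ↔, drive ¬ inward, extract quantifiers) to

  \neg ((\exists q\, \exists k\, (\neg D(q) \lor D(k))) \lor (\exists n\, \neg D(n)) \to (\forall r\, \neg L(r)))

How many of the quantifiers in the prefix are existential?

4

First replace A → B with ¬A ∨ B.
  \neg (\neg ((\exists q\, \exists k\, (\neg D(q) \lor D(k))) \lor (\exists n\, \neg D(n))) \lor (\forall r\, \neg L(r)))
Move each ¬ inward, flipping quantifiers it crosses:
  ((\exists q\, \exists k\, (\neg D(q) \lor D(k))) \lor (\exists n\, \neg D(n))) \land (\exists r\, L(r))
All bound variables are already distinct, so no renaming is needed.
Extract every quantifier outward, since the variables are now distinct and don't occur free across branches:
  \exists q\, \exists k\, \exists n\, \exists r\, ((\neg D(q) \lor D(k) \lor \neg D(n)) \land L(r))
The prefix is \exists q \exists k \exists n \exists r: 0 universal, 4 existential.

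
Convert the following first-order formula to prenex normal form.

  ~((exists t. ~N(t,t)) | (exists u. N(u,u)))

forall t. forall u. (N(t,t) & ~N(u,u))

Push ¬ through the quantifiers and connectives to reach negation normal form:
  (forall t. N(t,t)) & (forall u. ~N(u,u))
All bound variables are already distinct, so no renaming is needed.
Extract every quantifier outward, since the variables are now distinct and don't occur free across branches:
  forall t. forall u. (N(t,t) & ~N(u,u))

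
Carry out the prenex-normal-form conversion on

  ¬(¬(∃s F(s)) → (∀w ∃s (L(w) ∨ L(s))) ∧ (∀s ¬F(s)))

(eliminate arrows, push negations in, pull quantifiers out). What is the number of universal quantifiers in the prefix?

2

Rewrite implications/biconditionals: A → B as ¬A ∨ B.
  ¬(¬¬(∃s F(s)) ∨ (∀w ∃s (L(w) ∨ L(s))) ∧ (∀s ¬F(s)))
Drive negations inward (¬∀x A ≡ ∃x ¬A, ¬∃x A ≡ ∀x ¬A, De Morgan for ∧/∨):
  (∀s ¬F(s)) ∧ ((∃w ∀s (¬L(w) ∧ ¬L(s))) ∨ (∃s F(s)))
Rename bound variables to avoid capture: s↦u1, s↦p.
  (∀s ¬F(s)) ∧ ((∃w ∀u1 (¬L(w) ∧ ¬L(u1))) ∨ (∃p F(p)))
Finally move all quantifiers to the prefix:
  ∀s ∃w ∀u1 ∃p (¬F(s) ∧ (¬L(w) ∧ ¬L(u1) ∨ F(p)))
The prefix is ∀s ∃w ∀u1 ∃p: 2 universal, 2 existential.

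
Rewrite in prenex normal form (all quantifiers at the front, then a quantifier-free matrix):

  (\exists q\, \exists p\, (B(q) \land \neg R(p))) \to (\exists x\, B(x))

\forall q\, \forall p\, \exists x\, (\neg B(q) \lor R(p) \lor B(x))

First replace A → B with ¬A ∨ B.
  \neg (\exists q\, \exists p\, (B(q) \land \neg R(p))) \lor (\exists x\, B(x))
Drive negations inward (¬∀x A ≡ ∃x ¬A, ¬∃x A ≡ ∀x ¬A, De Morgan for ∧/∨):
  (\forall q\, \forall p\, (\neg B(q) \lor R(p))) \lor (\exists x\, B(x))
Pull the quantifiers to the front (each side's bound variable is not free in the other side):
  \forall q\, \forall p\, \exists x\, (\neg B(q) \lor R(p) \lor B(x))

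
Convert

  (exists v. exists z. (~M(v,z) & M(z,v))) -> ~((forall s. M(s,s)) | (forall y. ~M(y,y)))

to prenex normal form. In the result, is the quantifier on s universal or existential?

First replace A → B with ¬A ∨ B.
  ~(exists v. exists z. (~M(v,z) & M(z,v))) | ~((forall s. M(s,s)) | (forall y. ~M(y,y)))
Move each ¬ inward, flipping quantifiers it crosses:
  (forall v. forall z. (M(v,z) | ~M(z,v))) | (exists s. ~M(s,s)) & (exists y. M(y,y))
All bound variables are already distinct, so no renaming is needed.
Pull the quantifiers to the front (each side's bound variable is not free in the other side):
  forall v. forall z. exists s. exists y. (M(v,z) | ~M(z,v) | ~M(s,s) & M(y,y))
The quantifier forall s sits under an odd number of negations (counting the antecedent side of each →), so it flips to exists s.

existential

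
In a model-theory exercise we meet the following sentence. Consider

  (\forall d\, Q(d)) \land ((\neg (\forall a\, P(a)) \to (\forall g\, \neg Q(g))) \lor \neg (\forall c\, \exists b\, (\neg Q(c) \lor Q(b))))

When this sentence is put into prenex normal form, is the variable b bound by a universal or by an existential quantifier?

Eliminate → and ↔ using ¬ and ∨.
  (\forall d\, Q(d)) \land (\neg \neg (\forall a\, P(a)) \lor (\forall g\, \neg Q(g)) \lor \neg (\forall c\, \exists b\, (\neg Q(c) \lor Q(b))))
Drive negations inward (¬∀x A ≡ ∃x ¬A, ¬∃x A ≡ ∀x ¬A, De Morgan for ∧/∨):
  (\forall d\, Q(d)) \land ((\forall a\, P(a)) \lor (\forall g\, \neg Q(g)) \lor (\exists c\, \forall b\, (Q(c) \land \neg Q(b))))
Finally move all quantifiers to the prefix:
  \forall d\, \forall a\, \forall g\, \exists c\, \forall b\, (Q(d) \land (P(a) \lor \neg Q(g) \lor Q(c) \land \neg Q(b)))
The quantifier \exists b sits under an odd number of negations (counting the antecedent side of each →), so it flips to \forall b.

universal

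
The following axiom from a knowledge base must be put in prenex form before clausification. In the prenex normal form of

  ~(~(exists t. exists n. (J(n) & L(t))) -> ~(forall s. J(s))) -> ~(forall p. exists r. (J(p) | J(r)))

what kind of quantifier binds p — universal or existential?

existential

Eliminate → and ↔ using ¬ and ∨.
  ~~(~~(exists t. exists n. (J(n) & L(t))) | ~(forall s. J(s))) | ~(forall p. exists r. (J(p) | J(r)))
Drive negations inward (¬∀x A ≡ ∃x ¬A, ¬∃x A ≡ ∀x ¬A, De Morgan for ∧/∨):
  (exists t. exists n. (J(n) & L(t))) | (exists s. ~J(s)) | (exists p. forall r. (~J(p) & ~J(r)))
All bound variables are already distinct, so no renaming is needed.
Extract every quantifier outward, since the variables are now distinct and don't occur free across branches:
  exists t. exists n. exists s. exists p. forall r. (J(n) & L(t) | ~J(s) | ~J(p) & ~J(r))
The quantifier forall p sits under an odd number of negations (counting the antecedent side of each →), so it flips to exists p.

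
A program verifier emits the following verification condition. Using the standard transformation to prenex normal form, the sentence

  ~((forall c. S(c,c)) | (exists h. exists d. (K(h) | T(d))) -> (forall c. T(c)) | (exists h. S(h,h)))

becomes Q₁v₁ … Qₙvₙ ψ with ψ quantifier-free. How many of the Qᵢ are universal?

2

Eliminate → and ↔ using ¬ and ∨.
  ~(~((forall c. S(c,c)) | (exists h. exists d. (K(h) | T(d)))) | (forall c. T(c)) | (exists h. S(h,h)))
Push ¬ through the quantifiers and connectives to reach negation normal form:
  ((forall c. S(c,c)) | (exists h. exists d. (K(h) | T(d)))) & (exists c. ~T(c)) & (forall h. ~S(h,h))
Standardize variables apart so no two quantifiers bind the same name: c↦y1, h↦a.
  ((forall c. S(c,c)) | (exists h. exists d. (K(h) | T(d)))) & (exists y1. ~T(y1)) & (forall a. ~S(a,a))
Finally move all quantifiers to the prefix:
  forall c. exists h. exists d. exists y1. forall a. ((S(c,c) | K(h) | T(d)) & ~T(y1) & ~S(a,a))
The prefix is forall c exists h exists d exists y1 forall a: 2 universal, 3 existential.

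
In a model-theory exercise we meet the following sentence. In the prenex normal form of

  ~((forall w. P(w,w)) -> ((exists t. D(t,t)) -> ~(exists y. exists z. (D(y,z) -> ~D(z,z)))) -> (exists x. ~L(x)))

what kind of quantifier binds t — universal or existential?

universal

First replace A → B with ¬A ∨ B.
  ~(~(forall w. P(w,w)) | ~(~(exists t. D(t,t)) | ~(exists y. exists z. (~D(y,z) | ~D(z,z)))) | (exists x. ~L(x)))
Move each ¬ inward, flipping quantifiers it crosses:
  (forall w. P(w,w)) & ((forall t. ~D(t,t)) | (forall y. forall z. (D(y,z) & D(z,z)))) & (forall x. L(x))
All bound variables are already distinct, so no renaming is needed.
Extract every quantifier outward, since the variables are now distinct and don't occur free across branches:
  forall w. forall t. forall y. forall z. forall x. (P(w,w) & (~D(t,t) | D(y,z) & D(z,z)) & L(x))
The quantifier exists t sits under an odd number of negations (counting the antecedent side of each →), so it flips to forall t.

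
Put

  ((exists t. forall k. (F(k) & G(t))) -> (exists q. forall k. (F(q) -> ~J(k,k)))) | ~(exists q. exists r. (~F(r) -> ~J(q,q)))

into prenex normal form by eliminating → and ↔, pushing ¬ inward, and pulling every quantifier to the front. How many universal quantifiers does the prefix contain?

Rewrite implications/biconditionals: A → B as ¬A ∨ B.
  ~(exists t. forall k. (F(k) & G(t))) | (exists q. forall k. (~F(q) | ~J(k,k))) | ~(exists q. exists r. (~~F(r) | ~J(q,q)))
Drive negations inward (¬∀x A ≡ ∃x ¬A, ¬∃x A ≡ ∀x ¬A, De Morgan for ∧/∨):
  (forall t. exists k. (~F(k) | ~G(t))) | (exists q. forall k. (~F(q) | ~J(k,k))) | (forall q. forall r. (~F(r) & J(q,q)))
Standardize variables apart so no two quantifiers bind the same name: k↦w, q↦v.
  (forall t. exists k. (~F(k) | ~G(t))) | (exists q. forall w. (~F(q) | ~J(w,w))) | (forall v. forall r. (~F(r) & J(v,v)))
Extract every quantifier outward, since the variables are now distinct and don't occur free across branches:
  forall t. exists k. exists q. forall w. forall v. forall r. (~F(k) | ~G(t) | ~F(q) | ~J(w,w) | ~F(r) & J(v,v))
The prefix is forall t exists k exists q forall w forall v forall r: 4 universal, 2 existential.

4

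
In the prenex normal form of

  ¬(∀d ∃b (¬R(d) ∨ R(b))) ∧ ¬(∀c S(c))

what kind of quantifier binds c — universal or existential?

existential

Push ¬ through the quantifiers and connectives to reach negation normal form:
  (∃d ∀b (R(d) ∧ ¬R(b))) ∧ (∃c ¬S(c))
All bound variables are already distinct, so no renaming is needed.
Pull the quantifiers to the front (each side's bound variable is not free in the other side):
  ∃d ∀b ∃c (R(d) ∧ ¬R(b) ∧ ¬S(c))
The quantifier ∀c sits under an odd number of negations, so it flips to ∃c.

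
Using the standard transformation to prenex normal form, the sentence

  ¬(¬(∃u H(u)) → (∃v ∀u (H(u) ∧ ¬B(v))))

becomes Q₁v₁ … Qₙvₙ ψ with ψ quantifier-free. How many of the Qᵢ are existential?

1

Eliminate → and ↔ using ¬ and ∨.
  ¬(¬¬(∃u H(u)) ∨ (∃v ∀u (H(u) ∧ ¬B(v))))
Drive negations inward (¬∀x A ≡ ∃x ¬A, ¬∃x A ≡ ∀x ¬A, De Morgan for ∧/∨):
  (∀u ¬H(u)) ∧ (∀v ∃u (¬H(u) ∨ B(v)))
Give each quantifier a distinct variable: u↦x1.
  (∀u ¬H(u)) ∧ (∀v ∃x1 (¬H(x1) ∨ B(v)))
Finally move all quantifiers to the prefix:
  ∀u ∀v ∃x1 (¬H(u) ∧ (¬H(x1) ∨ B(v)))
The prefix is ∀u ∀v ∃x1: 2 universal, 1 existential.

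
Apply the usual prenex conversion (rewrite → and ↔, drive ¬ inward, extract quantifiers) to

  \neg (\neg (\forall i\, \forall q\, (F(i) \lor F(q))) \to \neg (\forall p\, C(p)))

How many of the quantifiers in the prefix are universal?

Rewrite implications/biconditionals: A → B as ¬A ∨ B.
  \neg (\neg \neg (\forall i\, \forall q\, (F(i) \lor F(q))) \lor \neg (\forall p\, C(p)))
Move each ¬ inward, flipping quantifiers it crosses:
  (\exists i\, \exists q\, (\neg F(i) \land \neg F(q))) \land (\forall p\, C(p))
All bound variables are already distinct, so no renaming is needed.
Finally move all quantifiers to the prefix:
  \exists i\, \exists q\, \forall p\, (\neg F(i) \land \neg F(q) \land C(p))
The prefix is \exists i \exists q \forall p: 1 universal, 2 existential.

1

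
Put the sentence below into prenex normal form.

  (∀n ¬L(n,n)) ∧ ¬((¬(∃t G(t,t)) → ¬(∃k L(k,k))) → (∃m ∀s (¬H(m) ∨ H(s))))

∀n ∃t ∀k ∀m ∃s (¬L(n,n) ∧ (G(t,t) ∨ ¬L(k,k)) ∧ H(m) ∧ ¬H(s))

Eliminate → and ↔ using ¬ and ∨.
  (∀n ¬L(n,n)) ∧ ¬(¬(¬¬(∃t G(t,t)) ∨ ¬(∃k L(k,k))) ∨ (∃m ∀s (¬H(m) ∨ H(s))))
Move each ¬ inward, flipping quantifiers it crosses:
  (∀n ¬L(n,n)) ∧ ((∃t G(t,t)) ∨ (∀k ¬L(k,k))) ∧ (∀m ∃s (H(m) ∧ ¬H(s)))
Finally move all quantifiers to the prefix:
  ∀n ∃t ∀k ∀m ∃s (¬L(n,n) ∧ (G(t,t) ∨ ¬L(k,k)) ∧ H(m) ∧ ¬H(s))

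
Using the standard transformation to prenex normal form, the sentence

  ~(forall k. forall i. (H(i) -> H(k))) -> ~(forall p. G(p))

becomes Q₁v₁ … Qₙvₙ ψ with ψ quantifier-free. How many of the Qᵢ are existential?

Rewrite implications/biconditionals: A → B as ¬A ∨ B.
  ~~(forall k. forall i. (~H(i) | H(k))) | ~(forall p. G(p))
Drive negations inward (¬∀x A ≡ ∃x ¬A, ¬∃x A ≡ ∀x ¬A, De Morgan for ∧/∨):
  (forall k. forall i. (~H(i) | H(k))) | (exists p. ~G(p))
All bound variables are already distinct, so no renaming is needed.
Finally move all quantifiers to the prefix:
  forall k. forall i. exists p. (~H(i) | H(k) | ~G(p))
The prefix is forall k forall i exists p: 2 universal, 1 existential.

1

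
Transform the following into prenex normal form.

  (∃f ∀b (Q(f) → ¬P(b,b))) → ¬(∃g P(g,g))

Eliminate → and ↔ using ¬ and ∨.
  ¬(∃f ∀b (¬Q(f) ∨ ¬P(b,b))) ∨ ¬(∃g P(g,g))
Push ¬ through the quantifiers and connectives to reach negation normal form:
  (∀f ∃b (Q(f) ∧ P(b,b))) ∨ (∀g ¬P(g,g))
All bound variables are already distinct, so no renaming is needed.
Extract every quantifier outward, since the variables are now distinct and don't occur free across branches:
  ∀f ∃b ∀g (Q(f) ∧ P(b,b) ∨ ¬P(g,g))

∀f ∃b ∀g (Q(f) ∧ P(b,b) ∨ ¬P(g,g))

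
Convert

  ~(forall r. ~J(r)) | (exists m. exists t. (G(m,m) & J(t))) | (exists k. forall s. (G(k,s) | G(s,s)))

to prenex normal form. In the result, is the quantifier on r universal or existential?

Drive negations inward (¬∀x A ≡ ∃x ¬A, ¬∃x A ≡ ∀x ¬A, De Morgan for ∧/∨):
  (exists r. J(r)) | (exists m. exists t. (G(m,m) & J(t))) | (exists k. forall s. (G(k,s) | G(s,s)))
All bound variables are already distinct, so no renaming is needed.
Pull the quantifiers to the front (each side's bound variable is not free in the other side):
  exists r. exists m. exists t. exists k. forall s. (J(r) | G(m,m) & J(t) | G(k,s) | G(s,s))
The quantifier forall r sits under an odd number of negations, so it flips to exists r.

existential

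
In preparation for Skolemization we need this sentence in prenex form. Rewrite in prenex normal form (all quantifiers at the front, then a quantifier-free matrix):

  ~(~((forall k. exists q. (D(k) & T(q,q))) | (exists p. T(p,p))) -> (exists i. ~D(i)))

exists k. forall q. forall p. forall i. ((~D(k) | ~T(q,q)) & ~T(p,p) & D(i))

First replace A → B with ¬A ∨ B.
  ~(~~((forall k. exists q. (D(k) & T(q,q))) | (exists p. T(p,p))) | (exists i. ~D(i)))
Move each ¬ inward, flipping quantifiers it crosses:
  (exists k. forall q. (~D(k) | ~T(q,q))) & (forall p. ~T(p,p)) & (forall i. D(i))
All bound variables are already distinct, so no renaming is needed.
Extract every quantifier outward, since the variables are now distinct and don't occur free across branches:
  exists k. forall q. forall p. forall i. ((~D(k) | ~T(q,q)) & ~T(p,p) & D(i))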